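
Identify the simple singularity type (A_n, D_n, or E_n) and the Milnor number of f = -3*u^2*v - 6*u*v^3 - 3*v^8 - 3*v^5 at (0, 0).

Type D_{9}, Milnor number mu = 9.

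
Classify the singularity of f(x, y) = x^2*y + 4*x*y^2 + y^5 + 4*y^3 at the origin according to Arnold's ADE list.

The Hessian of f at 0 is [[0, 0], [0, 0]] with rank 0, so corank 2. A Groebner basis of the Jacobian ideal J(f) in C{x,y} is {x^2/5 + y^4 - 4*y^2/5, x^3 + 8*y^3, x*y + 2*y^2}; counting standard monomials gives mu = 6. Corank 2; j^3 = y*(x + 2*y)^2 has shape L^2 M (L != M), so D-series; mu = 6 gives D_6.

D6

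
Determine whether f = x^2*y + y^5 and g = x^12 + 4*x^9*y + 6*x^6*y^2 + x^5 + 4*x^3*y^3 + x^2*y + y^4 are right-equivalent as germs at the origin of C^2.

No.

The Hessian of f at 0 has rank 0. Corank 2; j^3 = x^2*y has shape L^2 M (L != M), so D-series; mu = 6 gives D_6. The Hessian of g at 0 has rank 0. Corank 2; j^3 = x^2*y has shape L^2 M (L != M), so D-series; mu = 5 gives D_5. f is D_6 but g is D_5, hence not right-equivalent.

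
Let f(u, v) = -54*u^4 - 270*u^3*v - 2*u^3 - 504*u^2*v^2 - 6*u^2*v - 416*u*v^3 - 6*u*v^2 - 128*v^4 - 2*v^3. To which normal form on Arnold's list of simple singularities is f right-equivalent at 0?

E7

The Hessian of f at 0 is [[0, 0], [0, 0]] with rank 0, so corank 2. A Groebner basis of the Jacobian ideal J(f) in C{u,v} is {u^2/3 + 2*u*v/3 + v^4 + v^3/9 + v^2/3, u^3 + 7*u^2/3 + 14*u*v/3 + 16*v^3/9 + 7*v^2/3, u^2*v - 13*u^2/9 - 26*u*v/9 - 40*v^3/27 - 13*v^2/9, 2*u^2/3 + u*v^2 + 4*u*v/3 + 11*v^3/9 + 2*v^2/3}; counting standard monomials gives mu = 7. Corank 2; j^3 = -2*(u + v)^3 is a perfect cube, so E-series; the 4-jet and mu = 7 give E_7.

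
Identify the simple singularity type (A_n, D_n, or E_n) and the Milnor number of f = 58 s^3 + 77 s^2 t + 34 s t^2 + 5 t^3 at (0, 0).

Type D_4, Milnor number mu = 4.

The Hessian of f at 0 has rank 0. Corank 2; j^3 = (2*s + t)*(29*s^2 + 24*s*t + 5*t^2) splits into three distinct lines over C (the quadratic factor has nonzero discriminant), so D_4.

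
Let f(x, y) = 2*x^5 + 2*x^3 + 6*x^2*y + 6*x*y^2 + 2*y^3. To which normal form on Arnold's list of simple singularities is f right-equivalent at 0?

E_{8}

The Hessian of f at 0 has rank 0. Corank 2; j^3 = 2*(x + y)^3 is a perfect cube, so E-series; the 5-jet and mu = 8 give E_8.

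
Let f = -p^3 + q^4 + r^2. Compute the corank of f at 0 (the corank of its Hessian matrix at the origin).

2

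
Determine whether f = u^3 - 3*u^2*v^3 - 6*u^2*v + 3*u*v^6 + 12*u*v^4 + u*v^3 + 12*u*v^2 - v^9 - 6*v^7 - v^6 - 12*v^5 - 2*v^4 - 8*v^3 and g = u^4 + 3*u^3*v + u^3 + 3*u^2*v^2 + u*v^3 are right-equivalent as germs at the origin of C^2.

Yes.

The Hessian of f at 0 has rank 0. Corank 2; j^3 = (u - 2*v)^3 is a perfect cube, so E-series; the 4-jet and mu = 7 give E_7. The Hessian of g at 0 has rank 0. Corank 2; j^3 = u^3 is a perfect cube, so E-series; the 4-jet and mu = 7 give E_7. Both have type E_7, hence right-equivalent.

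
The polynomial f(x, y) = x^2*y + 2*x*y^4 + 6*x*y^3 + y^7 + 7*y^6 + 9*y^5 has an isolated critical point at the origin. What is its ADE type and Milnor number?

The Hessian of f at 0 has rank 0. Corank 2; j^3 = x^2*y has shape L^2 M (L != M), so D-series; mu = 7 gives D_7.

Type D_{7}, Milnor number mu = 7.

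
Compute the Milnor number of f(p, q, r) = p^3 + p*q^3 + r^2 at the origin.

7

The Hessian of f at 0 has rank 1. Corank 2; j^3 = p^3 is a perfect cube, so E-series; the 4-jet and mu = 7 give E_7.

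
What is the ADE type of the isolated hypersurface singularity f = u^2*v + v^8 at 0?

The Hessian of f at 0 has rank 0. Corank 2; j^3 = u^2*v has shape L^2 M (L != M), so D-series; mu = 9 gives D_9.

D_9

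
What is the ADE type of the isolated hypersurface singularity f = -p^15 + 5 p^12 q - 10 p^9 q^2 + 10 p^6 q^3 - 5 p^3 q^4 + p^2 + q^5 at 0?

A_4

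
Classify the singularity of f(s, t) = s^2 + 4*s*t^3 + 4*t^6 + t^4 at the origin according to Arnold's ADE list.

A3

The Hessian of f at 0 has rank 1. Corank 1: A-series; mu = 3 gives A_3.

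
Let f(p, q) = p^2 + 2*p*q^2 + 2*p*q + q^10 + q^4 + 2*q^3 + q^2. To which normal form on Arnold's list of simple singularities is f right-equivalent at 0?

The Hessian of f at 0 has rank 1. Corank 1: A-series; mu = 9 gives A_9.

A_9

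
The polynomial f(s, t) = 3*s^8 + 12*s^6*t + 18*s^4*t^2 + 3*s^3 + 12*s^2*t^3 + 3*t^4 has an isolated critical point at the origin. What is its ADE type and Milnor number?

Type E6, Milnor number mu = 6.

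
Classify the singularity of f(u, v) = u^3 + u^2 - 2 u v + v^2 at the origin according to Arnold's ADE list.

The Hessian of f at 0 is [[2, -2], [-2, 2]] with rank 1, so corank 1. A Groebner basis of the Jacobian ideal J(f) in C{u,v} is {v^2, u - v}; counting standard monomials gives mu = 2. Corank 1: A-series; mu = 2 gives A_2.

A_2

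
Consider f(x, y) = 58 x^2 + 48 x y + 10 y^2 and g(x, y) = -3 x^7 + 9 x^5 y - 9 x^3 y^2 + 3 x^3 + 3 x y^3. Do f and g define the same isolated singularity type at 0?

No.

The Hessian of f at 0 is [[116, 48], [48, 20]] with rank 2, so corank 0. A Groebner basis of the Jacobian ideal J(f) in C{x,y} is {x, y}; counting standard monomials gives mu = 1. Corank 0: nondegenerate Morse point, so A_1. The Hessian of g at 0 is [[0, 0], [0, 0]] with rank 0, so corank 2. A Groebner basis of the Jacobian ideal J(g) in C{x,y} is {x^3, x*y^2, 3*x^2 + y^3}; counting standard monomials gives mu = 7. Corank 2; j^3 = 3*x^3 is a perfect cube, so E-series; the 4-jet and mu = 7 give E_7. f is A_1 but g is E_7, hence not right-equivalent.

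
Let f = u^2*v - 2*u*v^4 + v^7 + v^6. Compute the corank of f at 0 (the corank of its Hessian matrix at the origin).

2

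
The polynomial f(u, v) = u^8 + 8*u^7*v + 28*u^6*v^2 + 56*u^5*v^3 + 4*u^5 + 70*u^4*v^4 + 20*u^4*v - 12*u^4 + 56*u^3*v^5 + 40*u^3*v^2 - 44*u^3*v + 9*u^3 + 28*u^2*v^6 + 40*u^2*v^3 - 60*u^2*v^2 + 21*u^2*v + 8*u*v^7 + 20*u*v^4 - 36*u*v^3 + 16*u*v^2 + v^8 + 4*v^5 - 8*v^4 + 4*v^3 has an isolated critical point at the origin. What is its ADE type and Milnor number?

The Hessian of f at 0 has rank 0. Corank 2; j^3 = (u + v)*(3*u + 2*v)^2 has shape L^2 M (L != M), so D-series; mu = 9 gives D_9.

Type D_9, Milnor number mu = 9.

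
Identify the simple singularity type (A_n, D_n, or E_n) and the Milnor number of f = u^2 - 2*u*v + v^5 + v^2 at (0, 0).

Type A4, Milnor number mu = 4.

The Hessian of f at 0 has rank 1. Corank 1: A-series; mu = 4 gives A_4.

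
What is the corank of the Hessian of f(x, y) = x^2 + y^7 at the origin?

1

Hessian at 0 has rank 1.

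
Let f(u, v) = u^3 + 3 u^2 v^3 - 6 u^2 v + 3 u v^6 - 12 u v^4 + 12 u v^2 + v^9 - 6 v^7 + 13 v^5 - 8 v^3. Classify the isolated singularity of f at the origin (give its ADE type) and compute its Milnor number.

Type E_{8}, Milnor number mu = 8.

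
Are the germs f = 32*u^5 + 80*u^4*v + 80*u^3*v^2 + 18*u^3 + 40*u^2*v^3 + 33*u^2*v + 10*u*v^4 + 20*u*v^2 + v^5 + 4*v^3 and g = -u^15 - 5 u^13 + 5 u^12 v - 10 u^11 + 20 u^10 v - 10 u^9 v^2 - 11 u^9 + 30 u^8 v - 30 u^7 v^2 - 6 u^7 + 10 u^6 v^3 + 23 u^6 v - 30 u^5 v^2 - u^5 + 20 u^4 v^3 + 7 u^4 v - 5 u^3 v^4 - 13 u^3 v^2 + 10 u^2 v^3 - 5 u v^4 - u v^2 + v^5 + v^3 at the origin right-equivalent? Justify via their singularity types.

The Hessian of f at 0 is [[0, 0], [0, 0]] with rank 0, so corank 2. A Groebner basis of the Jacobian ideal J(f) in C{u,v} is {243*u*v/10 + v^4 + 81*v^2/5, u*v^2 + 2*v^3/3, u^2 + 7*u*v/6 + v^2/3}; counting standard monomials gives mu = 6. Corank 2; j^3 = (2*u + v)*(3*u + 2*v)^2 has shape L^2 M (L != M), so D-series; mu = 6 gives D_6. The Hessian of g at 0 is [[0, 0], [0, 0]] with rank 0, so corank 2. A Groebner basis of the Jacobian ideal J(g) in C{u,v} is {u^4 + v^2/5, v^3, u*v - 4*v^2/5}; counting standard monomials gives mu = 6. Corank 2; j^3 = -v^2*(u - v) has shape L^2 M (L != M), so D-series; mu = 6 gives D_6. Both have type D_6, hence right-equivalent.

Yes.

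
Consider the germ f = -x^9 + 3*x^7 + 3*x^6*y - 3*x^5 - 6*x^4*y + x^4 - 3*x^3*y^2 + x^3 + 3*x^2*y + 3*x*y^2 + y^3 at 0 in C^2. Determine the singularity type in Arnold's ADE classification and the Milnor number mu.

The Hessian of f at 0 has rank 0. Corank 2; j^3 = (x + y)^3 is a perfect cube, so E-series; the 4-jet and mu = 6 give E_6.

Type E_6, Milnor number mu = 6.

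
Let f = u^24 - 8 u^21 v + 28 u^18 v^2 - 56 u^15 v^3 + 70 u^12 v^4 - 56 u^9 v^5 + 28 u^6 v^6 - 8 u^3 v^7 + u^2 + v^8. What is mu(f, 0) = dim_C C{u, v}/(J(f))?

7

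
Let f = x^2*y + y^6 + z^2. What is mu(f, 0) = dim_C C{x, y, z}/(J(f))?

7

The Hessian of f at 0 is [[0, 0, 0], [0, 0, 0], [0, 0, 2]] with rank 1, so corank 2. A Groebner basis of the Jacobian ideal J(f) in C{x,y,z} is {x^2/6 + y^5, x^3, x*y, z}; counting standard monomials gives mu = 7. Corank 2; j^3 = x^2*y has shape L^2 M (L != M), so D-series; mu = 7 gives D_7.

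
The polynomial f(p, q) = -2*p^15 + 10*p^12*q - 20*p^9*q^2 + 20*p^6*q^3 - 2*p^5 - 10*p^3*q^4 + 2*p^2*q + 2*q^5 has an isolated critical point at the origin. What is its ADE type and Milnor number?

The Hessian of f at 0 has rank 0. Corank 2; j^3 = 2*p^2*q has shape L^2 M (L != M), so D-series; mu = 6 gives D_6.

Type D_{6}, Milnor number mu = 6.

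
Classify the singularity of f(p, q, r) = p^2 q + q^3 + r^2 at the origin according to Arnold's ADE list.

D_4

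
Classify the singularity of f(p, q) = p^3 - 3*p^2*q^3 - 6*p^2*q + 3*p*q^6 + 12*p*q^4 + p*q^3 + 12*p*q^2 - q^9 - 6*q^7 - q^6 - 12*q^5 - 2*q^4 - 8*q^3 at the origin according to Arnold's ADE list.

The Hessian of f at 0 has rank 0. Corank 2; j^3 = (p - 2*q)^3 is a perfect cube, so E-series; the 4-jet and mu = 7 give E_7.

E_7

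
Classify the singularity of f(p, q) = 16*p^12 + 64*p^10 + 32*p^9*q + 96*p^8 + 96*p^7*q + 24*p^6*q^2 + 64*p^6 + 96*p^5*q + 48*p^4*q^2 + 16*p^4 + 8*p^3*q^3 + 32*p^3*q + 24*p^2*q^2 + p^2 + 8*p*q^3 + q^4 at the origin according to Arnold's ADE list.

A_3

The Hessian of f at 0 is [[2, 0], [0, 0]] with rank 1, so corank 1. A Groebner basis of the Jacobian ideal J(f) in C{p,q} is {q^3, p}; counting standard monomials gives mu = 3. Corank 1: A-series; mu = 3 gives A_3.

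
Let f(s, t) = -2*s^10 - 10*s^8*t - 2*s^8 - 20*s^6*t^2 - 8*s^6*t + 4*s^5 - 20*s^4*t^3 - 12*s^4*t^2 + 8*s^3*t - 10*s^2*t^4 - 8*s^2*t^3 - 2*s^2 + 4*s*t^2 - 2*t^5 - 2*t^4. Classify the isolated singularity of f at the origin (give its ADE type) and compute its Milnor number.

Type A_4, Milnor number mu = 4.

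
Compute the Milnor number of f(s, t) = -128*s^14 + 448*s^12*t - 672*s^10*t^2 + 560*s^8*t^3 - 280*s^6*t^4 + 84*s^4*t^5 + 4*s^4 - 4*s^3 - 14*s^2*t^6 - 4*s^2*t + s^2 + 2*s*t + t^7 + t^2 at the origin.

The Hessian of f at 0 has rank 1. Corank 1: A-series; mu = 6 gives A_6.

6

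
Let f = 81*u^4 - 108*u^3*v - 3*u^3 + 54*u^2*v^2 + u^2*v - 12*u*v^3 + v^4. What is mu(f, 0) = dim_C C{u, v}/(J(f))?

5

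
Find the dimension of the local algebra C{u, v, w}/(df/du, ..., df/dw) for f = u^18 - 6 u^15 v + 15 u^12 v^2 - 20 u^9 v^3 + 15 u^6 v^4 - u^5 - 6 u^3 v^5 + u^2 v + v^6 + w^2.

7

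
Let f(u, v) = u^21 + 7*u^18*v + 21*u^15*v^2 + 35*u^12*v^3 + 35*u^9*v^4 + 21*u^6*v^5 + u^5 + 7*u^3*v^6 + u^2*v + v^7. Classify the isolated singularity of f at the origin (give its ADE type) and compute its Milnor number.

Type D_8, Milnor number mu = 8.

The Hessian of f at 0 has rank 0. Corank 2; j^3 = u^2*v has shape L^2 M (L != M), so D-series; mu = 8 gives D_8.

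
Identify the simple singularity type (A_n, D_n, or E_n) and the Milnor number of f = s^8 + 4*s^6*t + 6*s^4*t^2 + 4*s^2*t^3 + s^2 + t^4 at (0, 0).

Type A_{3}, Milnor number mu = 3.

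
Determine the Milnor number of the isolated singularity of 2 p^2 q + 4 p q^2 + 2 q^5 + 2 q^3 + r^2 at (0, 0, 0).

6

The Hessian of f at 0 has rank 1. Corank 2; j^3 = 2*q*(p + q)^2 has shape L^2 M (L != M), so D-series; mu = 6 gives D_6.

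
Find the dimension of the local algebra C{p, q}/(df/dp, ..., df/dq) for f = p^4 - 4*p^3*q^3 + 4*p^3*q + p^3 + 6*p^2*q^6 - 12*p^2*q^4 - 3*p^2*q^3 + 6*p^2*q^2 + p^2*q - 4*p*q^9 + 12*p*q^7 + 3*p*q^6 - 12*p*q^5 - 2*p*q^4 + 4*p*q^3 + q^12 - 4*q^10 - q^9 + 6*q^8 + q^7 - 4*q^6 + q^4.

5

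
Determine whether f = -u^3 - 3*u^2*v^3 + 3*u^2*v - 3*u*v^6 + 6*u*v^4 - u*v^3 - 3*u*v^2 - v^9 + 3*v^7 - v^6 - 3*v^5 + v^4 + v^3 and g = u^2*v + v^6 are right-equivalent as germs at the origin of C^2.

No.

The Hessian of f at 0 is [[0, 0], [0, 0]] with rank 0, so corank 2. A Groebner basis of the Jacobian ideal J(f) in C{u,v} is {u^3 - 3*u^2*v - 6*u^2 + 12*u*v - 6*v^2, 3*u^2 + u*v^2 - 6*u*v + 3*v^2, 3*u^2 - 6*u*v + v^3 + 3*v^2}; counting standard monomials gives mu = 7. Corank 2; j^3 = -(u - v)^3 is a perfect cube, so E-series; the 4-jet and mu = 7 give E_7. The Hessian of g at 0 is [[0, 0], [0, 0]] with rank 0, so corank 2. A Groebner basis of the Jacobian ideal J(g) in C{u,v} is {u^2/6 + v^5, u^3, u*v}; counting standard monomials gives mu = 7. Corank 2; j^3 = u^2*v has shape L^2 M (L != M), so D-series; mu = 7 gives D_7. f is E_7 but g is D_7, hence not right-equivalent.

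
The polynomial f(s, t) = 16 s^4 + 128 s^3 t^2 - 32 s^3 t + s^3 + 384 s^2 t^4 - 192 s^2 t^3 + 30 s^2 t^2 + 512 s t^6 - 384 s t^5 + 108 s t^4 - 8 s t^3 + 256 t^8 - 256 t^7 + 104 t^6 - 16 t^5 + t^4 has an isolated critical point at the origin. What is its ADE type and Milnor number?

Type E6, Milnor number mu = 6.

The Hessian of f at 0 has rank 0. Corank 2; j^3 = s^3 is a perfect cube, so E-series; the 4-jet and mu = 6 give E_6.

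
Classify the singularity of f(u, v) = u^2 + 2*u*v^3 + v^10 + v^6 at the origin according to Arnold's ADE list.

A_9

The Hessian of f at 0 has rank 1. Corank 1: A-series; mu = 9 gives A_9.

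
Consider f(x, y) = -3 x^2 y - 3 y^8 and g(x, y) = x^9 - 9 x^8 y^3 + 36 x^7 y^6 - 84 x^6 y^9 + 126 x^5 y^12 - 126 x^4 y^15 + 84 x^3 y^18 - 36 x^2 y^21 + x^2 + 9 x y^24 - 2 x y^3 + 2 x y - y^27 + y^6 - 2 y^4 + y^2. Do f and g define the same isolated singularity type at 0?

No.

The Hessian of f at 0 has rank 0. Corank 2; j^3 = -3*x^2*y has shape L^2 M (L != M), so D-series; mu = 9 gives D_9. The Hessian of g at 0 has rank 1. Corank 1: A-series; mu = 8 gives A_8. f is D_9 but g is A_8, hence not right-equivalent.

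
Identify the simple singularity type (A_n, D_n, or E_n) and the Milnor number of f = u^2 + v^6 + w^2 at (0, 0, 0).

The Hessian of f at 0 has rank 2. Corank 1: A-series; mu = 5 gives A_5.

Type A_{5}, Milnor number mu = 5.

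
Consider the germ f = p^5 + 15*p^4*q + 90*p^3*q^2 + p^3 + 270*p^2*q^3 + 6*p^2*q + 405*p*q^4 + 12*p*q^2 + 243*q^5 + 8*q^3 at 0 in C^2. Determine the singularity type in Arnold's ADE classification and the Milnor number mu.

The Hessian of f at 0 has rank 0. Corank 2; j^3 = (p + 2*q)^3 is a perfect cube, so E-series; the 5-jet and mu = 8 give E_8.

Type E_{8}, Milnor number mu = 8.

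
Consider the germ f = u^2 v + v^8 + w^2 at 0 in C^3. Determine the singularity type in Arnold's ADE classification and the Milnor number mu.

Type D9, Milnor number mu = 9.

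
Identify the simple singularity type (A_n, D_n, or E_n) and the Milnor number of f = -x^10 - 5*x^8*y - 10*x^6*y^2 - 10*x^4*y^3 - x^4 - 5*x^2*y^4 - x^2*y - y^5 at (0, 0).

Type D6, Milnor number mu = 6.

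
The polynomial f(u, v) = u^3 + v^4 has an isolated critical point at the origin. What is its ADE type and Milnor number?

Type E_{6}, Milnor number mu = 6.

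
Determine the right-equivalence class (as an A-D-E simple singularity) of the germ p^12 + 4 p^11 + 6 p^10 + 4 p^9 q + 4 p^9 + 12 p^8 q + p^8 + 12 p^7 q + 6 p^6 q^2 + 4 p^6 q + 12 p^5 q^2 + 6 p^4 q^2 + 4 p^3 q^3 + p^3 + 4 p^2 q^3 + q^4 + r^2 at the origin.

E_{6}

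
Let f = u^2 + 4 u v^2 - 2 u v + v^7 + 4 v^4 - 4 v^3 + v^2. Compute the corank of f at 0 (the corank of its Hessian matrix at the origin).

Hessian at 0 has rank 1.

1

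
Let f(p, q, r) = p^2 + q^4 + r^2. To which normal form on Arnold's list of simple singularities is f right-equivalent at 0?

A_{3}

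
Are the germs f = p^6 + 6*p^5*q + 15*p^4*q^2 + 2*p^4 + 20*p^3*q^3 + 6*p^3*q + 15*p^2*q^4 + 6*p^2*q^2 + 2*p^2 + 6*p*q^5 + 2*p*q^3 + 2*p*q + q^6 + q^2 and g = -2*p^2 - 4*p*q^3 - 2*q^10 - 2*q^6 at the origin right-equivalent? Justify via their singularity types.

The Hessian of f at 0 is [[4, 2], [2, 2]] with rank 2, so corank 0. A Groebner basis of the Jacobian ideal J(f) in C{p,q} is {p, q}; counting standard monomials gives mu = 1. Corank 0: nondegenerate Morse point, so A_1. The Hessian of g at 0 is [[-4, 0], [0, 0]] with rank 1, so corank 1. A Groebner basis of the Jacobian ideal J(g) in C{p,q} is {p^3, p + q^3}; counting standard monomials gives mu = 9. Corank 1: A-series; mu = 9 gives A_9. f is A_1 but g is A_9, hence not right-equivalent.

No.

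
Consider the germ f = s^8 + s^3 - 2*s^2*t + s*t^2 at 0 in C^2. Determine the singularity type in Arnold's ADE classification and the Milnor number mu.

The Hessian of f at 0 has rank 0. Corank 2; j^3 = s*(s - t)^2 has shape L^2 M (L != M), so D-series; mu = 9 gives D_9.

Type D_9, Milnor number mu = 9.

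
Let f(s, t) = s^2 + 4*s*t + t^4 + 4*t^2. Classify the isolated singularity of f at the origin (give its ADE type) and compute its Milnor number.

Type A_{3}, Milnor number mu = 3.

The Hessian of f at 0 is [[2, 4], [4, 8]] with rank 1, so corank 1. A Groebner basis of the Jacobian ideal J(f) in C{s,t} is {t^3, s + 2*t}; counting standard monomials gives mu = 3. Corank 1: A-series; mu = 3 gives A_3.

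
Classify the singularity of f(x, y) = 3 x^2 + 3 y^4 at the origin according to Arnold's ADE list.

The Hessian of f at 0 has rank 1. Corank 1: A-series; mu = 3 gives A_3.

A_{3}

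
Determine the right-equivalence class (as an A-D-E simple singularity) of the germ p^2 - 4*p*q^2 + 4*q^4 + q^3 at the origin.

A_{2}

The Hessian of f at 0 is [[2, 0], [0, 0]] with rank 1, so corank 1. A Groebner basis of the Jacobian ideal J(f) in C{p,q} is {q^2, p}; counting standard monomials gives mu = 2. Corank 1: A-series; mu = 2 gives A_2.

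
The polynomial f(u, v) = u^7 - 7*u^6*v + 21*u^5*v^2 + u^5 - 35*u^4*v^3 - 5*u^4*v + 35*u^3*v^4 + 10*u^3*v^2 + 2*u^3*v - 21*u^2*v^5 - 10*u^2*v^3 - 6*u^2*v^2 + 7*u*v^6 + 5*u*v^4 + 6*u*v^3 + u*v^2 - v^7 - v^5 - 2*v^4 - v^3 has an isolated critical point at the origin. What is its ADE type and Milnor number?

Type D_8, Milnor number mu = 8.

The Hessian of f at 0 has rank 0. Corank 2; j^3 = v^2*(u - v) has shape L^2 M (L != M), so D-series; mu = 8 gives D_8.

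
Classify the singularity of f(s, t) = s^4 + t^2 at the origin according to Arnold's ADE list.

A3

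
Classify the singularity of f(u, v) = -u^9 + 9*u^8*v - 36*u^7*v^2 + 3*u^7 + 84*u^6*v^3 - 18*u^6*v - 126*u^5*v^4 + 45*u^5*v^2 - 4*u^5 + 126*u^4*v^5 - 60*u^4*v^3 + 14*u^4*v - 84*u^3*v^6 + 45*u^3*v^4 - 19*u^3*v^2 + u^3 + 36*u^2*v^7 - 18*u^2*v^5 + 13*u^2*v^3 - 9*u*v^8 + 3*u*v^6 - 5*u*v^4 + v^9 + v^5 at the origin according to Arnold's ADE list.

E_8

The Hessian of f at 0 has rank 0. Corank 2; j^3 = u^3 is a perfect cube, so E-series; the 5-jet and mu = 8 give E_8.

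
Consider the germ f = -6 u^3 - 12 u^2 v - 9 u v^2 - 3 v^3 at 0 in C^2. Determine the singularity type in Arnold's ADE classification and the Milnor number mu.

The Hessian of f at 0 has rank 0. Corank 2; j^3 = -3*(u + v)*(2*u^2 + 2*u*v + v^2) splits into three distinct lines over C (the quadratic factor has nonzero discriminant), so D_4.

Type D_4, Milnor number mu = 4.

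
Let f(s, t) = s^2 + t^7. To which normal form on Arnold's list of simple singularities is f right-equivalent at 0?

The Hessian of f at 0 has rank 1. Corank 1: A-series; mu = 6 gives A_6.

A_{6}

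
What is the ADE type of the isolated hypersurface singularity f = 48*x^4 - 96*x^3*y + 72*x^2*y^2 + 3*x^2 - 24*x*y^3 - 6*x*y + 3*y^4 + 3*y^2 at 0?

A_{3}

The Hessian of f at 0 is [[6, -6], [-6, 6]] with rank 1, so corank 1. A Groebner basis of the Jacobian ideal J(f) in C{x,y} is {y^3, x - y}; counting standard monomials gives mu = 3. Corank 1: A-series; mu = 3 gives A_3.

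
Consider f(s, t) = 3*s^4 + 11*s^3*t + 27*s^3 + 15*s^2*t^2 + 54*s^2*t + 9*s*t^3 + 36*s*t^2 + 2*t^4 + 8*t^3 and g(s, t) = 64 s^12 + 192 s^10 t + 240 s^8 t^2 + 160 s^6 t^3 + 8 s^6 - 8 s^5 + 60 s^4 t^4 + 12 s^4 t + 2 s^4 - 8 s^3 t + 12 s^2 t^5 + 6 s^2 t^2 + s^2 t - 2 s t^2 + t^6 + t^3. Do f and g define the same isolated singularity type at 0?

No.

The Hessian of f at 0 has rank 0. Corank 2; j^3 = (3*s + 2*t)^3 is a perfect cube, so E-series; the 4-jet and mu = 7 give E_7. The Hessian of g at 0 has rank 0. Corank 2; j^3 = t*(s - t)^2 has shape L^2 M (L != M), so D-series; mu = 7 gives D_7. f is E_7 but g is D_7, hence not right-equivalent.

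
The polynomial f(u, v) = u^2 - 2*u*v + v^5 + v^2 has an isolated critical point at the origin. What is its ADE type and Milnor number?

The Hessian of f at 0 has rank 1. Corank 1: A-series; mu = 4 gives A_4.

Type A_4, Milnor number mu = 4.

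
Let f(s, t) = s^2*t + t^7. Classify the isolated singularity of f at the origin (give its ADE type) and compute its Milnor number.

Type D_{8}, Milnor number mu = 8.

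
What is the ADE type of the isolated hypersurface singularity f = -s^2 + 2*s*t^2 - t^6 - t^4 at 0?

A_5

The Hessian of f at 0 has rank 1. Corank 1: A-series; mu = 5 gives A_5.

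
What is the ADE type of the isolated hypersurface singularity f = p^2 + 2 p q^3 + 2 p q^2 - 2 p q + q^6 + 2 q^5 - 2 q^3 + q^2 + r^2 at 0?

The Hessian of f at 0 has rank 2. Corank 1: A-series; mu = 3 gives A_3.

A_3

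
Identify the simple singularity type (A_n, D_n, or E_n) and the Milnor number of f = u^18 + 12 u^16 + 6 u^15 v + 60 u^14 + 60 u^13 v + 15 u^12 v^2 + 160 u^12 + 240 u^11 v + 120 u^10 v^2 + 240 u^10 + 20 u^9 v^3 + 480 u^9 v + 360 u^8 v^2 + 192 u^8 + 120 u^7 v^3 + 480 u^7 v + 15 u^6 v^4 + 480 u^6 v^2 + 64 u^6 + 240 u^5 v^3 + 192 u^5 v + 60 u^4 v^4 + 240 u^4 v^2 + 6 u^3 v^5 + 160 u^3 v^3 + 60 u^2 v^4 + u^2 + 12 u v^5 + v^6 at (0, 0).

Type A5, Milnor number mu = 5.

The Hessian of f at 0 is [[2, 0], [0, 0]] with rank 1, so corank 1. A Groebner basis of the Jacobian ideal J(f) in C{u,v} is {v^5, u}; counting standard monomials gives mu = 5. Corank 1: A-series; mu = 5 gives A_5.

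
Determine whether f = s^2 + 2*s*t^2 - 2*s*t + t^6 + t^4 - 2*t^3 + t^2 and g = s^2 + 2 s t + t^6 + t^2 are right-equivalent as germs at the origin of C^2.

Yes.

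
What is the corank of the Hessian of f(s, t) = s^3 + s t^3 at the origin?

2

Hessian at 0 has rank 0.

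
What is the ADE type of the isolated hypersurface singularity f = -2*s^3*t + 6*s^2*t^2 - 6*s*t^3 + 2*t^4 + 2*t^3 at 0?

The Hessian of f at 0 is [[0, 0], [0, 0]] with rank 0, so corank 2. A Groebner basis of the Jacobian ideal J(f) in C{s,t} is {s^3 - 3*s*t^2 - 3*t^2, s^2*t - 2*s*t^2, t^3}; counting standard monomials gives mu = 7. Corank 2; j^3 = 2*t^3 is a perfect cube, so E-series; the 4-jet and mu = 7 give E_7.

E_{7}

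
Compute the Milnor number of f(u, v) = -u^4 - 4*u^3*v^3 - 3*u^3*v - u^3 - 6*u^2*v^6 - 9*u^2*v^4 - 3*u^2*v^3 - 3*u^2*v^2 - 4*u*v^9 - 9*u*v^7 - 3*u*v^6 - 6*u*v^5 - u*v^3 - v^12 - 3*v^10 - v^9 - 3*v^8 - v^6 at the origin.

The Hessian of f at 0 is [[0, 0], [0, 0]] with rank 0, so corank 2. A Groebner basis of the Jacobian ideal J(f) in C{u,v} is {3*u^2 + v^4 + v^3, u^3, u^2*v - u^2 - v^3/3, 2*u^2 + u*v^2 + 2*v^3/3}; counting standard monomials gives mu = 7. Corank 2; j^3 = -u^3 is a perfect cube, so E-series; the 4-jet and mu = 7 give E_7.

7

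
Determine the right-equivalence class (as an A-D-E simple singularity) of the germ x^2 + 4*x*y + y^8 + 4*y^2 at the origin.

A_7

The Hessian of f at 0 has rank 1. Corank 1: A-series; mu = 7 gives A_7.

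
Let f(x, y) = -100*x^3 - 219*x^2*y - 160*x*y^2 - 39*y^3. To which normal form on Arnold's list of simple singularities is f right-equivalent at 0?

D_4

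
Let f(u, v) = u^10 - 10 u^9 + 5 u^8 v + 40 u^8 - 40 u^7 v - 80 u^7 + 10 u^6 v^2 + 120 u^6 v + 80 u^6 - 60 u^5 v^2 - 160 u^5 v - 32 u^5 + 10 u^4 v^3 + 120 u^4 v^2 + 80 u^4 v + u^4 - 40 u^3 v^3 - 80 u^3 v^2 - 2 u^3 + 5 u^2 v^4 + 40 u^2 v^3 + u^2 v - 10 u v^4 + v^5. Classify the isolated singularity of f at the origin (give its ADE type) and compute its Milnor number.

Type D_6, Milnor number mu = 6.

The Hessian of f at 0 has rank 0. Corank 2; j^3 = -u^2*(2*u - v) has shape L^2 M (L != M), so D-series; mu = 6 gives D_6.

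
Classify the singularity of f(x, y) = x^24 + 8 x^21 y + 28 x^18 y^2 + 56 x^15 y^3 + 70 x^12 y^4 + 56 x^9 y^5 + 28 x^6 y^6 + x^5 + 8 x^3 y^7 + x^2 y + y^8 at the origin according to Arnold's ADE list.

D9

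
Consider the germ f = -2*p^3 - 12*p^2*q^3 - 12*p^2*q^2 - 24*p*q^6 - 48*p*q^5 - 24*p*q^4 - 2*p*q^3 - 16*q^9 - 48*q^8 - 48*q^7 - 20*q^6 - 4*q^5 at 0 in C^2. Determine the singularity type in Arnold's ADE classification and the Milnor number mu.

The Hessian of f at 0 has rank 0. Corank 2; j^3 = -2*p^3 is a perfect cube, so E-series; the 4-jet and mu = 7 give E_7.

Type E7, Milnor number mu = 7.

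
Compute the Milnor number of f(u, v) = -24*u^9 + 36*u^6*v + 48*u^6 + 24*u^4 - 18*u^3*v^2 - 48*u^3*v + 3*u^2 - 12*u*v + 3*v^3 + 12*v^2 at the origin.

The Hessian of f at 0 is [[6, -12], [-12, 24]] with rank 1, so corank 1. A Groebner basis of the Jacobian ideal J(f) in C{u,v} is {v^2, u - 2*v}; counting standard monomials gives mu = 2. Corank 1: A-series; mu = 2 gives A_2.

2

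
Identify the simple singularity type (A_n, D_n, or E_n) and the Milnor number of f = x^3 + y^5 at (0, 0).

The Hessian of f at 0 has rank 0. Corank 2; j^3 = x^3 is a perfect cube, so E-series; the 5-jet and mu = 8 give E_8.

Type E_8, Milnor number mu = 8.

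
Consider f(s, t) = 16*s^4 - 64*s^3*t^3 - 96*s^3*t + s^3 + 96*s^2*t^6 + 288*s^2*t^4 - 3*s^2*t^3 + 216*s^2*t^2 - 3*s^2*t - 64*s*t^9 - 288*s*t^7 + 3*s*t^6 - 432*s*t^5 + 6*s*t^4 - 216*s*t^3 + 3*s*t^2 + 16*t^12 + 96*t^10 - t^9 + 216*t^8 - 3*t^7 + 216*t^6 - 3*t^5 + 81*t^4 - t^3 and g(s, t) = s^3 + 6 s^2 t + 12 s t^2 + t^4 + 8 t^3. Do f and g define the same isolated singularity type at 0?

The Hessian of f at 0 is [[0, 0], [0, 0]] with rank 0, so corank 2. A Groebner basis of the Jacobian ideal J(f) in C{s,t} is {t^4, s*t^2 - 7*t^3/6, s^2 - 2*s*t + t^2}; counting standard monomials gives mu = 6. Corank 2; j^3 = (s - t)^3 is a perfect cube, so E-series; the 4-jet and mu = 6 give E_6. The Hessian of g at 0 is [[0, 0], [0, 0]] with rank 0, so corank 2. A Groebner basis of the Jacobian ideal J(g) in C{s,t} is {t^3, s^2 + 4*s*t + 4*t^2}; counting standard monomials gives mu = 6. Corank 2; j^3 = (s + 2*t)^3 is a perfect cube, so E-series; the 4-jet and mu = 6 give E_6. Both have type E_6, hence right-equivalent.

Yes.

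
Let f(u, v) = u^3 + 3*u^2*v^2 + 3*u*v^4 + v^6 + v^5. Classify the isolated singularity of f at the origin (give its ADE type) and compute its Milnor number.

Type E_{8}, Milnor number mu = 8.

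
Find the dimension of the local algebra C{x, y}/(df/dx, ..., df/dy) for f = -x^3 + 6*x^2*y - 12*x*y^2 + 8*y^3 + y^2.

2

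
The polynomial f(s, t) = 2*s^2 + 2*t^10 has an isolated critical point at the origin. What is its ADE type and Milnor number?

Type A_{9}, Milnor number mu = 9.

The Hessian of f at 0 has rank 1. Corank 1: A-series; mu = 9 gives A_9.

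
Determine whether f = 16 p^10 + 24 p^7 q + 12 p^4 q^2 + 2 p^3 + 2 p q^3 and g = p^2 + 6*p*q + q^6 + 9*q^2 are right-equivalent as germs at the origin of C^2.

No.

The Hessian of f at 0 is [[0, 0], [0, 0]] with rank 0, so corank 2. A Groebner basis of the Jacobian ideal J(f) in C{p,q} is {p^3, p*q^2, 3*p^2 + q^3}; counting standard monomials gives mu = 7. Corank 2; j^3 = 2*p^3 is a perfect cube, so E-series; the 4-jet and mu = 7 give E_7. The Hessian of g at 0 is [[2, 6], [6, 18]] with rank 1, so corank 1. A Groebner basis of the Jacobian ideal J(g) in C{p,q} is {q^5, p + 3*q}; counting standard monomials gives mu = 5. Corank 1: A-series; mu = 5 gives A_5. f is E_7 but g is A_5, hence not right-equivalent.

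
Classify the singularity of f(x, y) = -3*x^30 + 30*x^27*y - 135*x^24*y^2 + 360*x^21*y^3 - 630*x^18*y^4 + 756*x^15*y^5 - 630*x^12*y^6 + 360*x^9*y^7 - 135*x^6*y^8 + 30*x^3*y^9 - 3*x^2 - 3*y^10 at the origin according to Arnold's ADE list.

The Hessian of f at 0 has rank 1. Corank 1: A-series; mu = 9 gives A_9.

A_9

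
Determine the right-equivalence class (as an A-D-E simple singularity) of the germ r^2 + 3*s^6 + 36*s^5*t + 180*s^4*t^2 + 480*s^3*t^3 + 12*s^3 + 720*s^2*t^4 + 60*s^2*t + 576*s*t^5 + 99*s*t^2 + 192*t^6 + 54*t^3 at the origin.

D_7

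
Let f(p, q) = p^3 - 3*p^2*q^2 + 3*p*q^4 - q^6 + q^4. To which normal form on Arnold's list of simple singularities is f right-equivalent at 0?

E6

The Hessian of f at 0 is [[0, 0], [0, 0]] with rank 0, so corank 2. A Groebner basis of the Jacobian ideal J(f) in C{p,q} is {p^3, p^2*q, -p^2/2 + p*q^2, q^3}; counting standard monomials gives mu = 6. Corank 2; j^3 = p^3 is a perfect cube, so E-series; the 4-jet and mu = 6 give E_6.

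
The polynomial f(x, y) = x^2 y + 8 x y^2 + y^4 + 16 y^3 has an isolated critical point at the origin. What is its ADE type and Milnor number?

Type D5, Milnor number mu = 5.

The Hessian of f at 0 has rank 0. Corank 2; j^3 = y*(x + 4*y)^2 has shape L^2 M (L != M), so D-series; mu = 5 gives D_5.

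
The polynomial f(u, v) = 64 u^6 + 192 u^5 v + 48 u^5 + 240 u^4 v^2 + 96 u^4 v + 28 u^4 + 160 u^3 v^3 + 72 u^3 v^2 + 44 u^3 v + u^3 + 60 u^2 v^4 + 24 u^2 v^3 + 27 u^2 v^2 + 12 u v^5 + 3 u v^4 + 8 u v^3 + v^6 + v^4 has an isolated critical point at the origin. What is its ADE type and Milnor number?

Type E_{6}, Milnor number mu = 6.

The Hessian of f at 0 is [[0, 0], [0, 0]] with rank 0, so corank 2. A Groebner basis of the Jacobian ideal J(f) in C{u,v} is {u^3, u^2*v, u^2/2 + u*v^2, -3*u^2 + v^3}; counting standard monomials gives mu = 6. Corank 2; j^3 = u^3 is a perfect cube, so E-series; the 4-jet and mu = 6 give E_6.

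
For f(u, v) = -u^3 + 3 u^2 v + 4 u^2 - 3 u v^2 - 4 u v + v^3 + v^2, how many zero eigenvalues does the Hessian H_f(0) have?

1

Hessian at 0 has rank 1.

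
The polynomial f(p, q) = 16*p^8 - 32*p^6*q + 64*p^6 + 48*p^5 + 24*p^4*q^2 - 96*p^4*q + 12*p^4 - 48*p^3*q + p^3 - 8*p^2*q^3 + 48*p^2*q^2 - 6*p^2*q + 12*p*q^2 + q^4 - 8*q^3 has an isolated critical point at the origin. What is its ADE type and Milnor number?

The Hessian of f at 0 has rank 0. Corank 2; j^3 = (p - 2*q)^3 is a perfect cube, so E-series; the 4-jet and mu = 6 give E_6.

Type E_6, Milnor number mu = 6.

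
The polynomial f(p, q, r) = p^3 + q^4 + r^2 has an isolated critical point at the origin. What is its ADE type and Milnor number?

The Hessian of f at 0 is [[0, 0, 0], [0, 0, 0], [0, 0, 2]] with rank 1, so corank 2. A Groebner basis of the Jacobian ideal J(f) in C{p,q,r} is {q^3, p^2, r}; counting standard monomials gives mu = 6. Corank 2; j^3 = p^3 is a perfect cube, so E-series; the 4-jet and mu = 6 give E_6.

Type E6, Milnor number mu = 6.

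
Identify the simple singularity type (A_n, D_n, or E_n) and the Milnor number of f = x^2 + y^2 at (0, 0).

Type A1, Milnor number mu = 1.

The Hessian of f at 0 has rank 2. Corank 0: nondegenerate Morse point, so A_1.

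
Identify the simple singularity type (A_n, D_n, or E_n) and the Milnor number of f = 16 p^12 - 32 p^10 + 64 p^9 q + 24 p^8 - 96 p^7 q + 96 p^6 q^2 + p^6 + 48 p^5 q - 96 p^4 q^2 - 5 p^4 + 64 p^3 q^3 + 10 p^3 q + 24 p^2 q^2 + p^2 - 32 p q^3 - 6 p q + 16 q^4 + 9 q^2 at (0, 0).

Type A3, Milnor number mu = 3.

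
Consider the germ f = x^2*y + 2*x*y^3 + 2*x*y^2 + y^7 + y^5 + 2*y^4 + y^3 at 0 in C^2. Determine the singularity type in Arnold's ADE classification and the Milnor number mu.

The Hessian of f at 0 is [[0, 0], [0, 0]] with rank 0, so corank 2. A Groebner basis of the Jacobian ideal J(f) in C{x,y} is {x^2*y^2 - 2*x^2*y + x^2/7 - 20*x*y^2/7 + 8*x*y/7 + y^2, x^3 + 3*x^2*y - x^2/7 + 20*x*y^2/7 - 8*x*y/7 - y^2, x*y + y^3 + y^2}; counting standard monomials gives mu = 8. Corank 2; j^3 = y*(x + y)^2 has shape L^2 M (L != M), so D-series; mu = 8 gives D_8.

Type D_8, Milnor number mu = 8.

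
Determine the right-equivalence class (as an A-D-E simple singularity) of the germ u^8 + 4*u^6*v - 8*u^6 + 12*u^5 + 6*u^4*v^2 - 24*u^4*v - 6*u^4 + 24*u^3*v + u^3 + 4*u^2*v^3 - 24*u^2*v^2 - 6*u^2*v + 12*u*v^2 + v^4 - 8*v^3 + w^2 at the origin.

E6

The Hessian of f at 0 is [[0, 0, 0], [0, 0, 0], [0, 0, 2]] with rank 1, so corank 2. A Groebner basis of the Jacobian ideal J(f) in C{u,v,w} is {u^3 - 3*u^2/4 + 3*u*v - 3*v^2, u^2*v - u^2/4 + u*v - v^2, -u^2/16 + u*v^2 + u*v/4 - v^2/4, v^3, w}; counting standard monomials gives mu = 6. Corank 2; j^3 = (u - 2*v)^3 is a perfect cube, so E-series; the 4-jet and mu = 6 give E_6.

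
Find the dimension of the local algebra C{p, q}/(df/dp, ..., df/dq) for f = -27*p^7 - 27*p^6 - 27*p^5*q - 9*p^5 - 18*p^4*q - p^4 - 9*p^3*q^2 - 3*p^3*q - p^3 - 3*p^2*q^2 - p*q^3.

The Hessian of f at 0 has rank 0. Corank 2; j^3 = -p^3 is a perfect cube, so E-series; the 4-jet and mu = 7 give E_7.

7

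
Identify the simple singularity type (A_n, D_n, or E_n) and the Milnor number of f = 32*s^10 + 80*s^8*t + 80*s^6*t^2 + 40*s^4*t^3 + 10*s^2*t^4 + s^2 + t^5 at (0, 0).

Type A4, Milnor number mu = 4.

The Hessian of f at 0 is [[2, 0], [0, 0]] with rank 1, so corank 1. A Groebner basis of the Jacobian ideal J(f) in C{s,t} is {t^4, s}; counting standard monomials gives mu = 4. Corank 1: A-series; mu = 4 gives A_4.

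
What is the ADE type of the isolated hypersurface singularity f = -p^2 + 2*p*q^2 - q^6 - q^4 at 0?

The Hessian of f at 0 is [[-2, 0], [0, 0]] with rank 1, so corank 1. A Groebner basis of the Jacobian ideal J(f) in C{p,q} is {p^3, p^2*q, -p + q^2}; counting standard monomials gives mu = 5. Corank 1: A-series; mu = 5 gives A_5.

A_{5}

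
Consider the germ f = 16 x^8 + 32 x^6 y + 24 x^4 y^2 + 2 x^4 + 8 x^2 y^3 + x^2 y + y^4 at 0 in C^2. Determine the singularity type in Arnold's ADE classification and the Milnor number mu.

Type D_5, Milnor number mu = 5.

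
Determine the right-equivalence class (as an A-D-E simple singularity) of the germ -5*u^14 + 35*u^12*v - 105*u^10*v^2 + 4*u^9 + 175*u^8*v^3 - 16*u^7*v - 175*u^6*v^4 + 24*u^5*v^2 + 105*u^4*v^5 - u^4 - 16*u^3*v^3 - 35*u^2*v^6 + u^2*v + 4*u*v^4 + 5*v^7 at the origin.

The Hessian of f at 0 is [[0, 0], [0, 0]] with rank 0, so corank 2. A Groebner basis of the Jacobian ideal J(f) in C{u,v} is {-2*u^2/3 + u*v^3, u*v/2 + v^4, u^3, u^2*v}; counting standard monomials gives mu = 8. Corank 2; j^3 = u^2*v has shape L^2 M (L != M), so D-series; mu = 8 gives D_8.

D8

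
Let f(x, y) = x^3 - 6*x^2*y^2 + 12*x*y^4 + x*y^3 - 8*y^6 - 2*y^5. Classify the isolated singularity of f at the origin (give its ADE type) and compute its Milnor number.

The Hessian of f at 0 is [[0, 0], [0, 0]] with rank 0, so corank 2. A Groebner basis of the Jacobian ideal J(f) in C{x,y} is {-x^2/4 + y^4 - y^3/12, x^3, x^2*y + x^2/12 + y^3/36, -x^2/2 + x*y^2 - y^3/6}; counting standard monomials gives mu = 7. Corank 2; j^3 = x^3 is a perfect cube, so E-series; the 4-jet and mu = 7 give E_7.

Type E_{7}, Milnor number mu = 7.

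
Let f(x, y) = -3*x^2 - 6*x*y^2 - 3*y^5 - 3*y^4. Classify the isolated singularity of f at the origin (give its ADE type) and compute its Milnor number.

Type A_{4}, Milnor number mu = 4.

The Hessian of f at 0 is [[-6, 0], [0, 0]] with rank 1, so corank 1. A Groebner basis of the Jacobian ideal J(f) in C{x,y} is {x^2, x + y^2}; counting standard monomials gives mu = 4. Corank 1: A-series; mu = 4 gives A_4.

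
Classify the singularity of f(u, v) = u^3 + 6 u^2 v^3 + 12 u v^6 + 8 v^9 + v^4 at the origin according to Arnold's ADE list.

E6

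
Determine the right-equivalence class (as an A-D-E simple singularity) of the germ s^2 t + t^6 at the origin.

The Hessian of f at 0 is [[0, 0], [0, 0]] with rank 0, so corank 2. A Groebner basis of the Jacobian ideal J(f) in C{s,t} is {s^2/6 + t^5, s^3, s*t}; counting standard monomials gives mu = 7. Corank 2; j^3 = s^2*t has shape L^2 M (L != M), so D-series; mu = 7 gives D_7.

D_7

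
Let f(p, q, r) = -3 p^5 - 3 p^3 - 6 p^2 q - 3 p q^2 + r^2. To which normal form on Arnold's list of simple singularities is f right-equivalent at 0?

The Hessian of f at 0 has rank 1. Corank 2; j^3 = -3*p*(p + q)^2 has shape L^2 M (L != M), so D-series; mu = 6 gives D_6.

D6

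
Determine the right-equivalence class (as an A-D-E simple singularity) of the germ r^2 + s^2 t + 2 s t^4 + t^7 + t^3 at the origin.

D_{4}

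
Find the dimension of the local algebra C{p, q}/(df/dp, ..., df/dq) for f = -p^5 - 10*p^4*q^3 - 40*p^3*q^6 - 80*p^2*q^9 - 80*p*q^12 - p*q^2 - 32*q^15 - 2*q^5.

6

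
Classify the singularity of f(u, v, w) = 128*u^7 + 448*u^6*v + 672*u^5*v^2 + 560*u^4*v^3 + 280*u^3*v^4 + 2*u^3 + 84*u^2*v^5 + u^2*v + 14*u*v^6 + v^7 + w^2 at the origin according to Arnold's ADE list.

The Hessian of f at 0 has rank 1. Corank 2; j^3 = u^2*(2*u + v) has shape L^2 M (L != M), so D-series; mu = 8 gives D_8.

D_{8}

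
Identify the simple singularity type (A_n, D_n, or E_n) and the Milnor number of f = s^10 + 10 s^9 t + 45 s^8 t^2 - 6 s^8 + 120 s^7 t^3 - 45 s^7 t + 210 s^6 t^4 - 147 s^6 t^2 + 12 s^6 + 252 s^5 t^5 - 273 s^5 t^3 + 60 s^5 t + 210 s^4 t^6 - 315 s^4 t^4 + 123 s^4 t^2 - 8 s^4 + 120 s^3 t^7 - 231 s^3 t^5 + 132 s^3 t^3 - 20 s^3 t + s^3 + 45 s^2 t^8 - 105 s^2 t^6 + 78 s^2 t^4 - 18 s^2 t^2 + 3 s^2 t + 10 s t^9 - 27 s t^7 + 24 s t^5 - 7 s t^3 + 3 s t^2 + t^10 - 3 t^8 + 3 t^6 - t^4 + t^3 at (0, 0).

Type E7, Milnor number mu = 7.

The Hessian of f at 0 has rank 0. Corank 2; j^3 = (s + t)^3 is a perfect cube, so E-series; the 4-jet and mu = 7 give E_7.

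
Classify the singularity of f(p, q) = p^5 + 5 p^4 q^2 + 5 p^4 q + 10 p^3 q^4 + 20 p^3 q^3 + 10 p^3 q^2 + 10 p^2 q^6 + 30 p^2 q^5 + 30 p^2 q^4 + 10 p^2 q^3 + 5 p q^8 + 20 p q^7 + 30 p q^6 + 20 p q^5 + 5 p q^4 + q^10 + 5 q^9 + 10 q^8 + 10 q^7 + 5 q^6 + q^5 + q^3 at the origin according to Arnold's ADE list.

E_{8}

The Hessian of f at 0 has rank 0. Corank 2; j^3 = q^3 is a perfect cube, so E-series; the 5-jet and mu = 8 give E_8.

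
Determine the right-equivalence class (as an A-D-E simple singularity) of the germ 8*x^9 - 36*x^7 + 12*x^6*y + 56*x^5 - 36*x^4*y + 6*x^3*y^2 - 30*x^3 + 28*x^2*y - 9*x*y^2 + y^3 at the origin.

D_4

The Hessian of f at 0 has rank 0. Corank 2; j^3 = -(3*x - y)*(10*x^2 - 6*x*y + y^2) splits into three distinct lines over C (the quadratic factor has nonzero discriminant), so D_4.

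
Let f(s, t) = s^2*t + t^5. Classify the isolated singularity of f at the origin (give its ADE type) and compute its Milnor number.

Type D_6, Milnor number mu = 6.

The Hessian of f at 0 has rank 0. Corank 2; j^3 = s^2*t has shape L^2 M (L != M), so D-series; mu = 6 gives D_6.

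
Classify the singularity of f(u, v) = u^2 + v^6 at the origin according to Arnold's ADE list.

A_5

The Hessian of f at 0 has rank 1. Corank 1: A-series; mu = 5 gives A_5.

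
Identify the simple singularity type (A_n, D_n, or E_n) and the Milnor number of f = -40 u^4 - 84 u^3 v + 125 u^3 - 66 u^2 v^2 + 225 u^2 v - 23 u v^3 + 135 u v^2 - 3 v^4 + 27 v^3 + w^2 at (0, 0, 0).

Type E_{7}, Milnor number mu = 7.

The Hessian of f at 0 is [[0, 0, 0], [0, 0, 0], [0, 0, 2]] with rank 1, so corank 2. A Groebner basis of the Jacobian ideal J(f) in C{u,v,w} is {1171875*u^2/4 + 703125*u*v/2 + v^4 + 125*v^3/4 + 421875*v^2/4, u^3 - 2475*u^2/4 - 1485*u*v/2 + 3*v^3/20 - 891*v^2/4, u^2*v + 2875*u^2/4 + 1725*u*v/2 - 17*v^3/60 + 1035*v^2/4, -625*u^2 + u*v^2 - 750*u*v + 8*v^3/15 - 225*v^2, w}; counting standard monomials gives mu = 7. Corank 2; j^3 = (5*u + 3*v)^3 is a perfect cube, so E-series; the 4-jet and mu = 7 give E_7.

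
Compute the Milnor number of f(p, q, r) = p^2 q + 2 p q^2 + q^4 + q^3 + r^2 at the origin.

5

The Hessian of f at 0 is [[0, 0, 0], [0, 0, 0], [0, 0, 2]] with rank 1, so corank 2. A Groebner basis of the Jacobian ideal J(f) in C{p,q,r} is {p^3 - p^2/4 + q^2/4, p^2/4 + q^3 - q^2/4, p*q + q^2, r}; counting standard monomials gives mu = 5. Corank 2; j^3 = q*(p + q)^2 has shape L^2 M (L != M), so D-series; mu = 5 gives D_5.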